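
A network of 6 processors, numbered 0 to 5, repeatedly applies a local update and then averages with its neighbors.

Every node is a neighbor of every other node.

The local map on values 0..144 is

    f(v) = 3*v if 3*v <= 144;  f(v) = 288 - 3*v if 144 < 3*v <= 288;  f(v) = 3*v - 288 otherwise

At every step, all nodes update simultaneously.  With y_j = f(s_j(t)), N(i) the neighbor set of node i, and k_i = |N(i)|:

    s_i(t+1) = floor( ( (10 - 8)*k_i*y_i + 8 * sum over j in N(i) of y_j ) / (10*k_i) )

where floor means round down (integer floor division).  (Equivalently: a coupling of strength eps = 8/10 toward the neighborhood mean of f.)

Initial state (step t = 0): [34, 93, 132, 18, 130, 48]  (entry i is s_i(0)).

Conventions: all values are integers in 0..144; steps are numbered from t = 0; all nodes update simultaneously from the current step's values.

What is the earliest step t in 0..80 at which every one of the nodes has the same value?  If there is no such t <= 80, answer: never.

Answer: 2
Key observation: Synchronization is absorbing here: once all nodes are equal they stay equal, and step 2 is the first all-equal step.

Derivation:
t=0: [34, 93, 132, 18, 130, 48]  (not all equal)
t=1: [87, 83, 87, 85, 87, 88]  (not all equal)
t=2: [29, 29, 29, 29, 29, 29]  (all equal)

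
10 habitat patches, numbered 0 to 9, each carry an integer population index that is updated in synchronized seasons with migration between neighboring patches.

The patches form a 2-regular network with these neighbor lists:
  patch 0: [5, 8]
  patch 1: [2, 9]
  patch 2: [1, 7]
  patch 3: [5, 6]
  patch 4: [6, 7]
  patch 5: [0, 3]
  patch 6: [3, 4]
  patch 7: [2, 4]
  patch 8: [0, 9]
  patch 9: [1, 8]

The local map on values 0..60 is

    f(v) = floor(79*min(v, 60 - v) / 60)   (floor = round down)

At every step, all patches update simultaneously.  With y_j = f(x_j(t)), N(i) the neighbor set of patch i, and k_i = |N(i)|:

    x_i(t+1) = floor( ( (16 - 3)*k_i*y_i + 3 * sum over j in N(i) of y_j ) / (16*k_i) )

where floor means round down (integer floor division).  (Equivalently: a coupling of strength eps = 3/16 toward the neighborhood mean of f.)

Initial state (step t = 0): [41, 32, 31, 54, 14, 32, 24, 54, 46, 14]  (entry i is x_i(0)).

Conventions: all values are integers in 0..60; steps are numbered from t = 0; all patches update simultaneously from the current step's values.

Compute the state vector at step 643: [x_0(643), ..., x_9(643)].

Simulating step by step:
t=0: [41, 32, 31, 54, 14, 32, 24, 54, 46, 14]
t=1: [25, 34, 34, 11, 18, 32, 27, 10, 18, 19]
t=2: [31, 33, 32, 18, 23, 33, 31, 15, 24, 25]
t=3: [37, 34, 34, 25, 29, 34, 35, 21, 31, 32]
t=4: [31, 34, 33, 32, 36, 33, 32, 28, 37, 36]
t=5: [36, 33, 35, 35, 31, 35, 35, 35, 30, 31]
t=6: [31, 35, 32, 32, 36, 31, 32, 32, 38, 37]
t=7: [37, 32, 35, 36, 31, 37, 35, 35, 29, 30]
t=8: [30, 35, 32, 31, 36, 30, 32, 32, 37, 38]
t=9: [38, 32, 35, 37, 31, 38, 35, 35, 30, 28]
t=10: [29, 35, 32, 30, 36, 28, 32, 32, 37, 36]
t=11: [37, 32, 35, 38, 31, 36, 35, 35, 30, 31]
t=12: [30, 35, 32, 28, 36, 30, 32, 32, 38, 37]
t=13: [37, 32, 35, 36, 31, 38, 35, 35, 29, 30]
t=14: [30, 35, 32, 30, 36, 28, 32, 32, 37, 38]
t=15: [37, 32, 35, 38, 31, 36, 35, 35, 30, 28]
t=16: [30, 35, 32, 28, 36, 30, 32, 32, 37, 36]
t=17: [38, 32, 35, 36, 31, 38, 35, 35, 30, 31]
t=18: [29, 35, 32, 30, 36, 28, 32, 32, 37, 37]
t=19: [37, 32, 35, 38, 31, 36, 35, 35, 30, 30]
t=20: [30, 35, 32, 28, 36, 30, 32, 32, 38, 38]
t=21: [37, 32, 35, 36, 31, 38, 35, 35, 29, 28]
t=22: [30, 35, 32, 30, 36, 28, 32, 32, 37, 36]
t=23: [37, 32, 35, 38, 31, 36, 35, 35, 30, 31]

Answer: [37, 32, 35, 38, 31, 36, 35, 35, 30, 30]
Key observation: The state at step 11, [37, 32, 35, 38, 31, 36, 35, 35, 30, 31], reappears at step 23: the system is in a cycle of period 12 from step 11 on.  Therefore the state at step 643 equals the state at step 11 + ((643 - 11) mod 12) = 19, which is [37, 32, 35, 38, 31, 36, 35, 35, 30, 30].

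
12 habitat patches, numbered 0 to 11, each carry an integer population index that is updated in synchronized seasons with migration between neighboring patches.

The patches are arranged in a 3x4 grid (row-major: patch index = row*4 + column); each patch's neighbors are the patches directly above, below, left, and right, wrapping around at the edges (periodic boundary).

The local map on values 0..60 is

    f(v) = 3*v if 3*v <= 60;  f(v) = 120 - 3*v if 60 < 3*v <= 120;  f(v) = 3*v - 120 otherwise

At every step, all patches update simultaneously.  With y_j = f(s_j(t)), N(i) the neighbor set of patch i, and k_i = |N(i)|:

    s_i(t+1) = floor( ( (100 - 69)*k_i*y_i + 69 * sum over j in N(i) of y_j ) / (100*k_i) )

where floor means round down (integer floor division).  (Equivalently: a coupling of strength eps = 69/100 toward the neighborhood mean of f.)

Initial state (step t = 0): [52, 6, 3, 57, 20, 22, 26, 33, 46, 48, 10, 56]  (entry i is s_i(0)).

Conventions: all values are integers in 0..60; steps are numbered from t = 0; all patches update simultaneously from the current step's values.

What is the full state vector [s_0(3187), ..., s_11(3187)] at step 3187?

Simulating step by step:
t=0: [52, 6, 3, 57, 20, 22, 26, 33, 46, 48, 10, 56]
t=1: [36, 26, 27, 35, 40, 41, 32, 41, 34, 28, 30, 35]
t=2: [16, 28, 31, 16, 6, 18, 20, 10, 16, 27, 28, 16]
t=3: [40, 40, 39, 41, 36, 43, 43, 39, 41, 42, 41, 42]
t=4: [3, 3, 3, 3, 6, 7, 5, 6, 5, 4, 5, 3]
t=5: [11, 11, 11, 10, 16, 15, 15, 14, 12, 14, 12, 12]
t=6: [35, 36, 35, 34, 41, 42, 40, 40, 38, 38, 38, 36]
t=7: [11, 10, 10, 12, 5, 5, 4, 5, 8, 7, 7, 8]
t=8: [28, 26, 26, 28, 19, 18, 17, 19, 23, 22, 21, 24]
t=9: [43, 45, 45, 42, 51, 51, 52, 50, 49, 51, 51, 49]
t=10: [16, 20, 20, 15, 27, 30, 30, 26, 25, 28, 29, 24]
t=11: [47, 48, 47, 48, 40, 37, 37, 40, 43, 40, 40, 43]
t=12: [16, 16, 16, 16, 6, 8, 7, 7, 7, 7, 6, 8]
t=13: [38, 39, 38, 39, 25, 26, 25, 25, 25, 25, 25, 26]
t=14: [18, 18, 18, 18, 37, 36, 37, 37, 37, 37, 37, 36]
t=15: [38, 38, 38, 38, 17, 17, 17, 17, 17, 17, 17, 17]
t=16: [21, 21, 21, 21, 43, 43, 43, 43, 43, 43, 43, 43]
t=17: [40, 40, 40, 40, 17, 17, 17, 17, 17, 17, 17, 17]
t=18: [17, 17, 17, 17, 42, 42, 42, 42, 42, 42, 42, 42]
t=19: [35, 35, 35, 35, 13, 13, 13, 13, 13, 13, 13, 13]
t=20: [23, 23, 23, 23, 34, 34, 34, 34, 34, 34, 34, 34]
t=21: [39, 39, 39, 39, 23, 23, 23, 23, 23, 23, 23, 23]
t=22: [19, 19, 19, 19, 42, 42, 42, 42, 42, 42, 42, 42]
t=23: [39, 39, 39, 39, 14, 14, 14, 14, 14, 14, 14, 14]
t=24: [16, 16, 16, 16, 35, 35, 35, 35, 35, 35, 35, 35]
t=25: [36, 36, 36, 36, 20, 20, 20, 20, 20, 20, 20, 20]
t=26: [28, 28, 28, 28, 51, 51, 51, 51, 51, 51, 51, 51]
t=27: [34, 34, 34, 34, 33, 33, 33, 33, 33, 33, 33, 33]
t=28: [19, 19, 19, 19, 20, 20, 20, 20, 20, 20, 20, 20]
t=29: [58, 58, 58, 58, 59, 59, 59, 59, 59, 59, 59, 59]
t=30: [55, 55, 55, 55, 56, 56, 56, 56, 56, 56, 56, 56]
t=31: [46, 46, 46, 46, 47, 47, 47, 47, 47, 47, 47, 47]
t=32: [19, 19, 19, 19, 20, 20, 20, 20, 20, 20, 20, 20]

Answer: [46, 46, 46, 46, 47, 47, 47, 47, 47, 47, 47, 47]
Key observation: The state at step 28, [19, 19, 19, 19, 20, 20, 20, 20, 20, 20, 20, 20], reappears at step 32: the system is in a cycle of period 4 from step 28 on.  Therefore the state at step 3187 equals the state at step 28 + ((3187 - 28) mod 4) = 31, which is [46, 46, 46, 46, 47, 47, 47, 47, 47, 47, 47, 47].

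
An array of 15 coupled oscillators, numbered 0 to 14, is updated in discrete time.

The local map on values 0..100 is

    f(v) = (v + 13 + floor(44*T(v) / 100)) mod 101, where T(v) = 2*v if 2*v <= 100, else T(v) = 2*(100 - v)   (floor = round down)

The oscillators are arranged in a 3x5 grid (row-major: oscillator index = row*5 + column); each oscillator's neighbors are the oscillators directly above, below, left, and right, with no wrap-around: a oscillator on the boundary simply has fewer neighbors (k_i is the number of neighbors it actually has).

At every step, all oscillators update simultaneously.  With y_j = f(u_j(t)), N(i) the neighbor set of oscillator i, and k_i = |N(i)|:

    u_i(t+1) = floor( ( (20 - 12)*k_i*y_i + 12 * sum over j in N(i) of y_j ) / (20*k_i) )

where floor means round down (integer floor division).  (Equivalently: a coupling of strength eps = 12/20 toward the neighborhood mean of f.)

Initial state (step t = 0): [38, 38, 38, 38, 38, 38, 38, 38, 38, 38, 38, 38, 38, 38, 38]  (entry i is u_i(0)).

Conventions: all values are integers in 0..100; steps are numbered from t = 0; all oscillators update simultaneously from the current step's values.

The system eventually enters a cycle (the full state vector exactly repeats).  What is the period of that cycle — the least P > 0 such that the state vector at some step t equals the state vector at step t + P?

Simulating step by step:
t=0: [38, 38, 38, 38, 38, 38, 38, 38, 38, 38, 38, 38, 38, 38, 38]
t=1: [84, 84, 84, 84, 84, 84, 84, 84, 84, 84, 84, 84, 84, 84, 84]
t=2: [10, 10, 10, 10, 10, 10, 10, 10, 10, 10, 10, 10, 10, 10, 10]
t=3: [31, 31, 31, 31, 31, 31, 31, 31, 31, 31, 31, 31, 31, 31, 31]
t=4: [71, 71, 71, 71, 71, 71, 71, 71, 71, 71, 71, 71, 71, 71, 71]
t=5: [8, 8, 8, 8, 8, 8, 8, 8, 8, 8, 8, 8, 8, 8, 8]
t=6: [28, 28, 28, 28, 28, 28, 28, 28, 28, 28, 28, 28, 28, 28, 28]
t=7: [65, 65, 65, 65, 65, 65, 65, 65, 65, 65, 65, 65, 65, 65, 65]
t=8: [7, 7, 7, 7, 7, 7, 7, 7, 7, 7, 7, 7, 7, 7, 7]
t=9: [26, 26, 26, 26, 26, 26, 26, 26, 26, 26, 26, 26, 26, 26, 26]
t=10: [61, 61, 61, 61, 61, 61, 61, 61, 61, 61, 61, 61, 61, 61, 61]
t=11: [7, 7, 7, 7, 7, 7, 7, 7, 7, 7, 7, 7, 7, 7, 7]

Answer: 3
Key observation: The state at step 8, [7, 7, 7, 7, 7, 7, 7, 7, 7, 7, 7, 7, 7, 7, 7], reappears at step 11 — and no state repeats earlier — so the cycle the system enters has period 3.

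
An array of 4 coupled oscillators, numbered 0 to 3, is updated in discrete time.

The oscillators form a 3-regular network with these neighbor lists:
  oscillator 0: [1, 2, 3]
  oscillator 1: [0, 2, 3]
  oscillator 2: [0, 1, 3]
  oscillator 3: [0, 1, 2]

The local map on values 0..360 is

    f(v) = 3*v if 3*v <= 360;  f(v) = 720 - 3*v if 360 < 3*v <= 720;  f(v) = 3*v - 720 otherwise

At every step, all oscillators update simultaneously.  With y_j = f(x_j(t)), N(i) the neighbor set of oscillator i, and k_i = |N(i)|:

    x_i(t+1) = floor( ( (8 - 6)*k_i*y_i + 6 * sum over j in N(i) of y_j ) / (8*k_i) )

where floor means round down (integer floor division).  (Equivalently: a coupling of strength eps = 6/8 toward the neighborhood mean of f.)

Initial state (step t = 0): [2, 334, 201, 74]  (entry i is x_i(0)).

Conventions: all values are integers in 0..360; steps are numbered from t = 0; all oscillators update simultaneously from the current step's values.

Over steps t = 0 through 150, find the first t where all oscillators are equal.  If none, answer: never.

Answer: 1
Key observation: Synchronization is absorbing here: once all oscillators are equal they stay equal, and step 1 is the first all-equal step.

Derivation:
t=0: [2, 334, 201, 74]  (not all equal)
t=1: [156, 156, 156, 156]  (all equal)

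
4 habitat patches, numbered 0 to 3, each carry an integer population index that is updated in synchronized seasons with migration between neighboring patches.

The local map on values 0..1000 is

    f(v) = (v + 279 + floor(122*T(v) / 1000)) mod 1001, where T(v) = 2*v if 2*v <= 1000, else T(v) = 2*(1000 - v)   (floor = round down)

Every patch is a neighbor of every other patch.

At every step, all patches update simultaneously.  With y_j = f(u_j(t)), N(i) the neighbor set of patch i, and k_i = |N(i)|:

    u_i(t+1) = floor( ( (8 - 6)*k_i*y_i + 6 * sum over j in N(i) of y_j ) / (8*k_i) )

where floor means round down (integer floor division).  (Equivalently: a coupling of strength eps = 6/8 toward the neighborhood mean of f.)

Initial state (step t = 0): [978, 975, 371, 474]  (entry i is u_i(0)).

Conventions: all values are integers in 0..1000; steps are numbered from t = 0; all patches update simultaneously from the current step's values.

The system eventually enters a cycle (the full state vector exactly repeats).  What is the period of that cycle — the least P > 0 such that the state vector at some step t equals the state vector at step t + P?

Simulating step by step:
t=0: [978, 975, 371, 474]
t=1: [532, 532, 532, 532]
t=2: [925, 925, 925, 925]
t=3: [221, 221, 221, 221]
t=4: [553, 553, 553, 553]
t=5: [941, 941, 941, 941]
t=6: [233, 233, 233, 233]
t=7: [568, 568, 568, 568]
t=8: [952, 952, 952, 952]
t=9: [241, 241, 241, 241]
t=10: [578, 578, 578, 578]
t=11: [959, 959, 959, 959]
t=12: [247, 247, 247, 247]
t=13: [586, 586, 586, 586]
t=14: [966, 966, 966, 966]
t=15: [252, 252, 252, 252]
t=16: [592, 592, 592, 592]
t=17: [970, 970, 970, 970]
t=18: [255, 255, 255, 255]
t=19: [596, 596, 596, 596]
t=20: [973, 973, 973, 973]
t=21: [257, 257, 257, 257]
t=22: [598, 598, 598, 598]
t=23: [975, 975, 975, 975]
t=24: [259, 259, 259, 259]
t=25: [601, 601, 601, 601]
t=26: [977, 977, 977, 977]
t=27: [260, 260, 260, 260]
t=28: [602, 602, 602, 602]
t=29: [978, 978, 978, 978]
t=30: [261, 261, 261, 261]
t=31: [603, 603, 603, 603]
t=32: [978, 978, 978, 978]

Answer: 3
Key observation: The state at step 29, [978, 978, 978, 978], reappears at step 32 — and no state repeats earlier — so the cycle the system enters has period 3.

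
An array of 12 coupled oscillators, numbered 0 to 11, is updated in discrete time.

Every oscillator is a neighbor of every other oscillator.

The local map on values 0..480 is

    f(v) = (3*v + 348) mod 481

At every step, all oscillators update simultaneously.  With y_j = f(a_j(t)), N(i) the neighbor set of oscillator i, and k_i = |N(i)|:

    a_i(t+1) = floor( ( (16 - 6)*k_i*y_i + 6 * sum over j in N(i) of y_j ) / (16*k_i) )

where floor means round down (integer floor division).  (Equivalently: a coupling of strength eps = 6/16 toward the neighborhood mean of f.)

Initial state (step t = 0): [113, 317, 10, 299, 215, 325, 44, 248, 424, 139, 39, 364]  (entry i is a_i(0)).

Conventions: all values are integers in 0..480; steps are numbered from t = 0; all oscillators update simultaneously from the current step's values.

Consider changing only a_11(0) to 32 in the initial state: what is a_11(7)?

Answer: a_11(7) = 161
Key observation: This trace re-runs the system from the modified initial state.

Derivation:
t=0: [113, 317, 10, 299, 215, 325, 44, 248, 424, 139, 39, 32]
t=1: [243, 321, 345, 289, 140, 335, 405, 198, 226, 289, 396, 384]
t=2: [165, 303, 346, 247, 267, 328, 168, 370, 135, 247, 152, 131]
t=3: [320, 281, 357, 181, 217, 325, 326, 115, 267, 181, 297, 260]
t=4: [322, 253, 387, 360, 139, 331, 332, 243, 228, 360, 281, 215]
t=5: [309, 187, 140, 377, 269, 325, 327, 169, 143, 377, 237, 120]
t=6: [287, 355, 272, 124, 216, 316, 319, 323, 277, 124, 160, 236]
t=7: [251, 372, 225, 246, 125, 303, 308, 315, 233, 246, 310, 161]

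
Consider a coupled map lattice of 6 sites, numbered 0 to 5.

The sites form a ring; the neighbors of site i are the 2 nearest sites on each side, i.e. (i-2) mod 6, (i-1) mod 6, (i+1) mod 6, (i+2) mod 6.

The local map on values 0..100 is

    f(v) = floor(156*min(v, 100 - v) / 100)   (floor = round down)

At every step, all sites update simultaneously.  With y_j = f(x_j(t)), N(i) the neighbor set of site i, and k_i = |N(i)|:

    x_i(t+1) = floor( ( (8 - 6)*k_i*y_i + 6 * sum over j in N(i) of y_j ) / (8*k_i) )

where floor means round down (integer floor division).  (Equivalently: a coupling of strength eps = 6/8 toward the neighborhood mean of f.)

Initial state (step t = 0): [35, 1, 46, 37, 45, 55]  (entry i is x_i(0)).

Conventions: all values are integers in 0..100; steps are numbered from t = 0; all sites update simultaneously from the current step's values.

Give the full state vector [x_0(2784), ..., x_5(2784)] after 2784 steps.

Simulating step by step:
t=0: [35, 1, 46, 37, 45, 55]
t=1: [53, 47, 51, 54, 64, 51]
t=2: [70, 73, 70, 70, 69, 70]
t=3: [45, 45, 45, 45, 46, 45]
t=4: [70, 70, 70, 70, 70, 70]
t=5: [46, 46, 46, 46, 46, 46]
t=6: [71, 71, 71, 71, 71, 71]
t=7: [45, 45, 45, 45, 45, 45]
t=8: [70, 70, 70, 70, 70, 70]

Answer: [70, 70, 70, 70, 70, 70]
Key observation: The state at step 4, [70, 70, 70, 70, 70, 70], reappears at step 8: the system is in a cycle of period 4 from step 4 on.  Therefore the state at step 2784 equals the state at step 4 + ((2784 - 4) mod 4) = 4, which is [70, 70, 70, 70, 70, 70].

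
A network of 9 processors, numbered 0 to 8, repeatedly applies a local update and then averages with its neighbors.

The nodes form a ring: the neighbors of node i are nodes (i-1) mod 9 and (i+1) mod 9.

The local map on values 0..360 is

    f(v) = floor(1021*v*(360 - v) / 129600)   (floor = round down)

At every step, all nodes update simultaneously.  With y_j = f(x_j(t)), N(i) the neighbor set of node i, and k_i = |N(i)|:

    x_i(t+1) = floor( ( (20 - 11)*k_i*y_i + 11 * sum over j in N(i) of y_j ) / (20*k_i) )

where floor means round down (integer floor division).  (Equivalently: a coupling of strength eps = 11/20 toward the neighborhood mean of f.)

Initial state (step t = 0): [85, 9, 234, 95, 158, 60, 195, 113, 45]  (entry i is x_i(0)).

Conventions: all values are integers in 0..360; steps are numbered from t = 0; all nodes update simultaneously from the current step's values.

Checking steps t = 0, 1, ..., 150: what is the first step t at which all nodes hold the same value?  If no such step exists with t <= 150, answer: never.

Simulating step by step:
t=0: [85, 9, 234, 95, 158, 60, 195, 113, 45]  (not all equal)
t=1: [119, 125, 165, 221, 206, 202, 212, 198, 160]  (not all equal)
t=2: [234, 235, 243, 246, 247, 249, 249, 250, 244]  (not all equal)
t=3: [228, 229, 224, 220, 218, 217, 216, 217, 223]  (not all equal)
t=4: [237, 237, 239, 241, 243, 244, 244, 243, 240]  (not all equal)
t=5: [228, 228, 227, 225, 223, 222, 222, 223, 226]  (not all equal)
t=6: [237, 237, 237, 238, 240, 240, 240, 239, 238]  (not all equal)
t=7: [228, 229, 228, 227, 226, 226, 226, 227, 228]  (not all equal)
t=8: [236, 236, 236, 237, 237, 238, 237, 237, 237]  (not all equal)
t=9: [229, 230, 229, 229, 228, 228, 228, 229, 229]  (not all equal)
t=10: [235, 235, 235, 236, 236, 237, 236, 236, 236]  (not all equal)
t=11: [230, 231, 230, 230, 229, 229, 229, 230, 230]  (not all equal)
t=12: [234, 234, 234, 235, 235, 236, 235, 235, 235]  (not all equal)
t=13: [231, 232, 231, 231, 230, 230, 230, 231, 231]  (not all equal)
t=14: [233, 233, 233, 234, 234, 235, 234, 234, 234]  (not all equal)
t=15: [232, 233, 232, 232, 231, 231, 231, 232, 232]  (not all equal)
t=16: [233, 233, 233, 233, 233, 234, 233, 233, 233]  (not all equal)
t=17: [233, 233, 233, 233, 232, 232, 232, 233, 233]  (not all equal)
t=18: [233, 233, 233, 233, 233, 233, 233, 233, 233]  (all equal)

Answer: 18
Key observation: Synchronization is absorbing here: once all nodes are equal they stay equal, and step 18 is the first all-equal step.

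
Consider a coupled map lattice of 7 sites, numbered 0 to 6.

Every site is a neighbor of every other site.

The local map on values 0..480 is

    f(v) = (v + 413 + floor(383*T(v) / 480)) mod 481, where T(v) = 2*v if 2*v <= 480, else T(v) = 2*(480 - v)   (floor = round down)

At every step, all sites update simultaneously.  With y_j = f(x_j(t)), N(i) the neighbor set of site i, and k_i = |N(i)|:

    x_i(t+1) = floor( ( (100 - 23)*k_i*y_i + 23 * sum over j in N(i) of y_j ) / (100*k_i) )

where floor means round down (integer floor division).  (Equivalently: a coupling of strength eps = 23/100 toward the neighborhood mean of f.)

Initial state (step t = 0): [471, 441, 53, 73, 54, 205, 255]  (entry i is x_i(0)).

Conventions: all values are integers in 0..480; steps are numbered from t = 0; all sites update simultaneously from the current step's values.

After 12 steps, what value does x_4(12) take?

Simulating step by step:
t=0: [471, 441, 53, 73, 54, 205, 255]
t=1: [368, 381, 113, 151, 115, 402, 110]
t=2: [441, 435, 256, 328, 260, 427, 250]
t=3: [376, 379, 105, 74, 104, 382, 108]
t=4: [428, 427, 231, 173, 229, 426, 237]
t=5: [395, 395, 108, 350, 104, 396, 120]
t=6: [416, 416, 233, 84, 225, 416, 256]
t=7: [392, 392, 103, 173, 89, 392, 110]
t=8: [429, 429, 235, 368, 209, 429, 248]
t=9: [415, 415, 136, 442, 439, 415, 142]
t=10: [436, 436, 316, 425, 426, 436, 327]
t=11: [406, 406, 106, 411, 411, 406, 102]
t=12: [436, 436, 254, 434, 434, 436, 246]

Answer: x_4(12) = 434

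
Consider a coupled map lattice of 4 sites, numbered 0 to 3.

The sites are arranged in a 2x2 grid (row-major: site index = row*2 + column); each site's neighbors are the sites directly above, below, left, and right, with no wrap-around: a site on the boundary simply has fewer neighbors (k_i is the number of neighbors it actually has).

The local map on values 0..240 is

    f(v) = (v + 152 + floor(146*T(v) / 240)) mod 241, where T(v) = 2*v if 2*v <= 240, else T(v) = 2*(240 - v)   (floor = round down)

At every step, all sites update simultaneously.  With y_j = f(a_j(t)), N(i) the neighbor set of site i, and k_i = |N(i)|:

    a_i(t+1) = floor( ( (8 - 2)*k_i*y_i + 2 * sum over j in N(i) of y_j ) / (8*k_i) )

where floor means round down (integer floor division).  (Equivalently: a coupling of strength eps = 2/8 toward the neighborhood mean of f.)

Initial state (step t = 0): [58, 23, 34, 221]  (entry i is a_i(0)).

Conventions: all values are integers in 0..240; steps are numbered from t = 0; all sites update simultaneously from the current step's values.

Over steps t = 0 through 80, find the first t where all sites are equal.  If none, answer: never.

Answer: 5
Key observation: Synchronization is absorbing here: once all sites are equal they stay equal, and step 5 is the first all-equal step.

Derivation:
t=0: [58, 23, 34, 221]  (not all equal)
t=1: [82, 175, 194, 169]  (not all equal)
t=2: [109, 156, 152, 165]  (not all equal)
t=3: [156, 166, 167, 167]  (not all equal)
t=4: [168, 167, 166, 166]  (not all equal)
t=5: [166, 166, 166, 166]  (all equal)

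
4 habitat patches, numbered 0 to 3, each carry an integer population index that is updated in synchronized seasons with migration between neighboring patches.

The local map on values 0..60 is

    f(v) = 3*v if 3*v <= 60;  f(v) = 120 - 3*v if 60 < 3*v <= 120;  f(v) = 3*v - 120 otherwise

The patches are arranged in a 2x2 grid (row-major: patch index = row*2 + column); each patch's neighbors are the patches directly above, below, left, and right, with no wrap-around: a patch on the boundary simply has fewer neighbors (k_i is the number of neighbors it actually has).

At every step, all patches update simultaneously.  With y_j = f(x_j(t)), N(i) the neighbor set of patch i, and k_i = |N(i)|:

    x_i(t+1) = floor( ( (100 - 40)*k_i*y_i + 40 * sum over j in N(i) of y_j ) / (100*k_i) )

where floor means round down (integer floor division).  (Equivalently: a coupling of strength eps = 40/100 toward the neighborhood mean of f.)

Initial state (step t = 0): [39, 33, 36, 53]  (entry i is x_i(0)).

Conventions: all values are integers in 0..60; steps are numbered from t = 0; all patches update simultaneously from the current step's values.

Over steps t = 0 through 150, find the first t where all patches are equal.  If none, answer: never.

Simulating step by step:
t=0: [39, 33, 36, 53]  (not all equal)
t=1: [8, 21, 15, 30]  (not all equal)
t=2: [34, 45, 37, 38]  (not all equal)
t=3: [15, 13, 10, 8]  (not all equal)
t=4: [40, 37, 31, 28]  (not all equal)
t=5: [7, 12, 23, 28]  (not all equal)
t=6: [30, 33, 42, 39]  (not all equal)
t=7: [23, 19, 10, 7]  (not all equal)
t=8: [48, 48, 32, 30]  (not all equal)
t=9: [24, 25, 25, 27]  (not all equal)
t=10: [46, 44, 44, 41]  (not all equal)
t=11: [15, 11, 11, 6]  (not all equal)
t=12: [40, 32, 32, 24]  (not all equal)
t=13: [9, 24, 24, 38]  (not all equal)
t=14: [35, 35, 35, 22]  (not all equal)
t=15: [15, 22, 22, 38]  (not all equal)
t=16: [48, 42, 42, 25]  (not all equal)
t=17: [16, 17, 17, 29]  (not all equal)
t=18: [49, 46, 46, 40]  (not all equal)
t=19: [23, 16, 16, 7]  (not all equal)
t=20: [49, 43, 43, 31]  (not all equal)
t=21: [19, 16, 16, 19]  (not all equal)
t=22: [53, 51, 51, 53]  (not all equal)
t=23: [36, 35, 35, 36]  (not all equal)
t=24: [13, 13, 13, 13]  (all equal)

Answer: 24
Key observation: Synchronization is absorbing here: once all patches are equal they stay equal, and step 24 is the first all-equal step.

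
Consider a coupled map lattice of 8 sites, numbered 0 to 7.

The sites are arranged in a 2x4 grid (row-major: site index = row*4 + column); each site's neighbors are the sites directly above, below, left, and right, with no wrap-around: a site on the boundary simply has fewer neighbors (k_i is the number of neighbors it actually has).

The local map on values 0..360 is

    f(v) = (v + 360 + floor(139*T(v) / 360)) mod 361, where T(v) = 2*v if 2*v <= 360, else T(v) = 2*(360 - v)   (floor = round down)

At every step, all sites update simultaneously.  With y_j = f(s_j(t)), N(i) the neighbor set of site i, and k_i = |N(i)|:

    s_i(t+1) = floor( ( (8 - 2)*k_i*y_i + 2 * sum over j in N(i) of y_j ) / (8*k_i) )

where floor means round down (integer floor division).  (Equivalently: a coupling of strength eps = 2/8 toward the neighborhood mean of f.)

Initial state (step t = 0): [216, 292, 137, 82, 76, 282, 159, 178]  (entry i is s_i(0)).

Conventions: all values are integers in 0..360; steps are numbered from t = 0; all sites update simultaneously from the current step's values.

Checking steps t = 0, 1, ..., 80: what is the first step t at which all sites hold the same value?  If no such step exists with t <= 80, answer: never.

Answer: 5
Key observation: Synchronization is absorbing here: once all sites are equal they stay equal, and step 5 is the first all-equal step.

Derivation:
t=0: [216, 292, 137, 82, 76, 282, 159, 178]  (not all equal)
t=1: [304, 332, 244, 177, 183, 318, 284, 288]  (not all equal)
t=2: [343, 349, 332, 318, 325, 346, 341, 338]  (not all equal)
t=3: [354, 355, 352, 349, 352, 354, 353, 352]  (not all equal)
t=4: [357, 357, 356, 356, 357, 357, 357, 356]  (not all equal)
t=5: [358, 358, 358, 358, 358, 358, 358, 358]  (all equal)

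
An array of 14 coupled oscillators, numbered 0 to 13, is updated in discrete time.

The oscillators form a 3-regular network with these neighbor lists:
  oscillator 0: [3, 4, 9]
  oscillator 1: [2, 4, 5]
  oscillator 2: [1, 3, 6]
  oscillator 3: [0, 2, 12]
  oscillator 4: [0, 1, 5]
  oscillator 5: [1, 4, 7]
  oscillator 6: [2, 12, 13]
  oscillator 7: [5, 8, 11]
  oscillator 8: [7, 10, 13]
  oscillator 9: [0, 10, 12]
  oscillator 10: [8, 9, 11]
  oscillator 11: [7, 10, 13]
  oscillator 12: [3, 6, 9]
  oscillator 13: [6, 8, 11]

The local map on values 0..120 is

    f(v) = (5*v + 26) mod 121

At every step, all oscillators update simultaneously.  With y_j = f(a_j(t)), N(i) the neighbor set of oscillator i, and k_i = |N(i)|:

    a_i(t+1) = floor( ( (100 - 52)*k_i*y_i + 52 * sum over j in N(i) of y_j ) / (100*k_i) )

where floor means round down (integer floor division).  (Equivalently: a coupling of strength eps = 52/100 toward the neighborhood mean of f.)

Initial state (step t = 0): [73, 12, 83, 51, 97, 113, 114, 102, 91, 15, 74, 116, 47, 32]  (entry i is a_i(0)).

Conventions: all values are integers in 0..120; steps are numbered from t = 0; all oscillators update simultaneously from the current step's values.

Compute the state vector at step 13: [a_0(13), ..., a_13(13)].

Answer: [52, 55, 42, 68, 58, 63, 52, 53, 71, 53, 48, 55, 68, 87]

Derivation:
t=0: [73, 12, 83, 51, 97, 113, 114, 102, 91, 15, 74, 116, 47, 32]
t=1: [42, 78, 78, 40, 51, 79, 81, 64, 82, 62, 53, 26, 52, 71]
t=2: [96, 51, 64, 87, 57, 61, 52, 78, 64, 81, 58, 46, 67, 39]
t=3: [51, 64, 81, 89, 59, 70, 77, 61, 89, 69, 67, 46, 93, 76]
t=4: [52, 77, 77, 71, 64, 53, 43, 66, 95, 32, 79, 50, 31, 50]
t=5: [53, 57, 55, 34, 74, 69, 82, 72, 43, 59, 47, 52, 63, 45]
t=6: [55, 50, 65, 71, 37, 25, 63, 40, 66, 66, 51, 29, 86, 45]
t=7: [66, 56, 78, 53, 64, 54, 84, 84, 81, 87, 66, 50, 84, 49]
t=8: [98, 67, 59, 66, 90, 69, 68, 66, 71, 100, 89, 55, 79, 45]
t=9: [61, 91, 78, 84, 81, 63, 26, 69, 48, 54, 72, 68, 55, 18]
t=10: [78, 94, 66, 74, 85, 81, 56, 25, 37, 55, 25, 26, 58, 66]
t=11: [56, 52, 73, 57, 65, 55, 83, 47, 73, 55, 46, 46, 62, 87]
t=12: [71, 55, 46, 65, 81, 58, 75, 26, 36, 58, 24, 29, 80, 67]
t=13: [52, 55, 42, 68, 58, 63, 52, 53, 71, 53, 48, 55, 68, 87]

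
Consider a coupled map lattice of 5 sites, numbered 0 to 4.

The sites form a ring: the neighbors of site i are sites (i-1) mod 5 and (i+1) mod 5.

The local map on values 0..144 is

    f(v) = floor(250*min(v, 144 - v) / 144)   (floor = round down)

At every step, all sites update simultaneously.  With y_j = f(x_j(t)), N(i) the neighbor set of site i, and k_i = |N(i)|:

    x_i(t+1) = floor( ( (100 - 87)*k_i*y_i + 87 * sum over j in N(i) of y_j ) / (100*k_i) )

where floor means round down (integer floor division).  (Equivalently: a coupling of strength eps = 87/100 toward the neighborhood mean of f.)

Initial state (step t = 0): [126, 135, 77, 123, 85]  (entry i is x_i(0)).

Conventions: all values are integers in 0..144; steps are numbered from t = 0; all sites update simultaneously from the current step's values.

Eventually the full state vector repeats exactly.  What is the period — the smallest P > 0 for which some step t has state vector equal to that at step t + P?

Simulating step by step:
t=0: [126, 135, 77, 123, 85]
t=1: [54, 65, 37, 99, 42]
t=2: [92, 82, 90, 69, 83]
t=3: [103, 93, 110, 101, 104]
t=4: [77, 67, 78, 65, 72]
t=5: [119, 115, 114, 118, 115]
t=6: [49, 47, 48, 50, 44]
t=7: [79, 83, 83, 80, 84]
t=8: [105, 108, 107, 105, 110]
t=9: [61, 65, 64, 62, 65]
t=10: [111, 108, 109, 110, 106]
t=11: [62, 58, 60, 62, 58]
t=12: [100, 104, 103, 102, 106]
t=13: [68, 72, 70, 68, 72]
t=14: [124, 120, 121, 122, 118]
t=15: [41, 37, 39, 41, 37]
t=16: [64, 68, 67, 66, 70]
t=17: [118, 114, 116, 117, 113]
t=18: [51, 47, 48, 49, 46]
t=19: [81, 84, 83, 81, 85]
t=20: [103, 106, 106, 104, 108]
t=21: [64, 67, 66, 64, 68]
t=22: [116, 112, 113, 115, 111]
t=23: [54, 51, 52, 54, 50]
t=24: [87, 91, 90, 88, 92]
t=25: [91, 95, 94, 92, 96]
t=26: [85, 88, 87, 85, 89]
t=27: [96, 99, 99, 97, 101]
t=28: [76, 80, 79, 76, 80]
t=29: [111, 114, 114, 112, 117]
t=30: [50, 54, 53, 49, 54]
t=31: [92, 89, 89, 91, 86]
t=32: [96, 92, 93, 96, 92]
t=33: [89, 86, 86, 88, 83]
t=34: [101, 97, 98, 101, 97]
t=35: [80, 77, 77, 79, 74]
t=36: [117, 113, 114, 117, 112]
t=37: [52, 49, 49, 52, 47]
t=38: [83, 87, 87, 83, 88]
t=39: [98, 101, 101, 98, 103]
t=40: [73, 76, 76, 73, 77]
t=41: [117, 120, 120, 117, 122]
t=42: [40, 43, 43, 40, 44]
t=43: [74, 71, 71, 74, 69]
t=44: [121, 122, 122, 121, 120]
t=45: [39, 38, 38, 39, 39]
t=46: [66, 65, 65, 66, 67]
t=47: [114, 112, 112, 114, 114]
t=48: [53, 53, 53, 53, 52]
t=49: [91, 92, 92, 91, 91]
t=50: [91, 90, 90, 91, 92]
t=51: [91, 92, 92, 91, 91]

Answer: 2
Key observation: The state at step 49, [91, 92, 92, 91, 91], reappears at step 51 — and no state repeats earlier — so the cycle the system enters has period 2.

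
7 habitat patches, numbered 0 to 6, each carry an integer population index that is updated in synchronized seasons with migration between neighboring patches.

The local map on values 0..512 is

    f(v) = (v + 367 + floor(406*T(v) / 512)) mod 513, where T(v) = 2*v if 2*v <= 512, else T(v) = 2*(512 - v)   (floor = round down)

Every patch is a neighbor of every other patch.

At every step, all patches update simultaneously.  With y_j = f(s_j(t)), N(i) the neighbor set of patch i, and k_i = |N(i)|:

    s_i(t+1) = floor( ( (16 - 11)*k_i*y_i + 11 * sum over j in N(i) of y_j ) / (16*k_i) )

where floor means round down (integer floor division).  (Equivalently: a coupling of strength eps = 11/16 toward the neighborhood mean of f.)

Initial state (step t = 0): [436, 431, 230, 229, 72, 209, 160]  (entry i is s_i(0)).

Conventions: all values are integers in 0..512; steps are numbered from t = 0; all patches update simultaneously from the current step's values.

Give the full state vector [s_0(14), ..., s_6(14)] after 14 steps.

Answer: [420, 420, 420, 420, 420, 420, 420]

Derivation:
t=0: [436, 431, 230, 229, 72, 209, 160]
t=1: [358, 358, 365, 365, 284, 355, 329]
t=2: [462, 462, 461, 461, 470, 462, 465]
t=3: [394, 394, 394, 394, 393, 394, 393]
t=4: [435, 435, 435, 435, 435, 435, 435]
t=5: [411, 411, 411, 411, 411, 411, 411]
t=6: [425, 425, 425, 425, 425, 425, 425]
t=7: [416, 416, 416, 416, 416, 416, 416]
t=8: [422, 422, 422, 422, 422, 422, 422]
t=9: [418, 418, 418, 418, 418, 418, 418]
t=10: [421, 421, 421, 421, 421, 421, 421]
t=11: [419, 419, 419, 419, 419, 419, 419]
t=12: [420, 420, 420, 420, 420, 420, 420]
t=13: [419, 419, 419, 419, 419, 419, 419]
t=14: [420, 420, 420, 420, 420, 420, 420]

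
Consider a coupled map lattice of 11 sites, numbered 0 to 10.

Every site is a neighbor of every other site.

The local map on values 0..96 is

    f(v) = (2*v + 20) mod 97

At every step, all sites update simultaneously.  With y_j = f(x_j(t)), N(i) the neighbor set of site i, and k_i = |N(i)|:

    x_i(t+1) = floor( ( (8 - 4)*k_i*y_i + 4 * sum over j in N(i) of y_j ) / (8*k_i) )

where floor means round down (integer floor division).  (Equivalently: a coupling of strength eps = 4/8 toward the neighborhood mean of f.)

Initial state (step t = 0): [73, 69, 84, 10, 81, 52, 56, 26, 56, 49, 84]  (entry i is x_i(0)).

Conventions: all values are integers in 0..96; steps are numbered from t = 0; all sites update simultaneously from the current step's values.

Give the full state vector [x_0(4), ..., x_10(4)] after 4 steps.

Answer: [67, 60, 74, 53, 72, 48, 51, 67, 51, 46, 74]

Derivation:
t=0: [73, 69, 84, 10, 81, 52, 56, 26, 56, 49, 84]
t=1: [62, 58, 72, 49, 69, 43, 47, 63, 47, 40, 72]
t=2: [41, 37, 50, 29, 47, 23, 27, 41, 27, 21, 50]
t=3: [28, 68, 36, 61, 33, 55, 59, 28, 59, 53, 36]
t=4: [67, 60, 74, 53, 72, 48, 51, 67, 51, 46, 74]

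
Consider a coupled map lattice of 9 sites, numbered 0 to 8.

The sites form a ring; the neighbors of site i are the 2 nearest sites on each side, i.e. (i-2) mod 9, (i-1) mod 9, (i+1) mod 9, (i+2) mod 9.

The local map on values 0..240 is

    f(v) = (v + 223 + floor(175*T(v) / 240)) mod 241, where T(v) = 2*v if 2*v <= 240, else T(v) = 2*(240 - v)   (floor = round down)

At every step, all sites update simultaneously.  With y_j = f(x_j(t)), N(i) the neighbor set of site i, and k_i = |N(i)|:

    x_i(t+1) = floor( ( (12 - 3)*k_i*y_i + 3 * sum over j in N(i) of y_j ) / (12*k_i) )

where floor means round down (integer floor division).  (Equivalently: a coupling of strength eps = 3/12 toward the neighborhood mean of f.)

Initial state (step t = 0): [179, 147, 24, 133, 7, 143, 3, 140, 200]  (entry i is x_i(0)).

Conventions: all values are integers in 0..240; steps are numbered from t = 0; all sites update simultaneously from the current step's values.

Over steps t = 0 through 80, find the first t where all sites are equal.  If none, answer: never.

Answer: never
Key observation: The state at step 23 reappears at step 27 — the system is in a cycle of period 4 from step 23 on.  No step 0..27 is synchronized, and the cycle repeats forever, so no step up to 80 (or ever) has all sites equal.

Derivation:
t=0: [179, 147, 24, 133, 7, 143, 3, 140, 200]  (not all equal)
t=1: [26, 37, 49, 43, 200, 51, 205, 50, 197]  (not all equal)
t=2: [51, 68, 104, 97, 213, 122, 206, 102, 28]  (not all equal)
t=3: [122, 150, 222, 205, 221, 83, 212, 200, 82]  (not all equal)
t=4: [68, 59, 205, 220, 228, 198, 227, 219, 170]  (not all equal)
t=5: [149, 134, 224, 210, 213, 57, 199, 197, 55]  (not all equal)
t=6: [39, 59, 204, 214, 227, 135, 209, 31, 105]  (not all equal)
t=7: [99, 144, 220, 213, 216, 68, 211, 79, 211]  (not all equal)
t=8: [210, 76, 218, 215, 227, 166, 225, 184, 217]  (not all equal)
t=9: [216, 184, 227, 214, 214, 53, 200, 48, 213]  (not all equal)
t=10: [210, 62, 214, 210, 225, 134, 222, 126, 211]  (not all equal)
t=11: [215, 159, 226, 215, 216, 67, 205, 70, 215]  (not all equal)
t=12: [214, 71, 215, 213, 227, 163, 226, 168, 214]  (not all equal)
t=13: [214, 175, 227, 215, 214, 55, 201, 54, 214]  (not all equal)
t=14: [211, 65, 214, 211, 225, 138, 222, 136, 212]  (not all equal)
t=15: [216, 164, 227, 215, 216, 65, 204, 66, 215]  (not all equal)
t=16: [213, 69, 214, 213, 227, 158, 225, 160, 214]  (not all equal)
t=17: [215, 171, 227, 214, 214, 57, 201, 57, 214]  (not all equal)
t=18: [211, 66, 214, 211, 226, 143, 223, 143, 212]  (not all equal)
t=19: [216, 166, 227, 215, 216, 63, 203, 63, 215]  (not all equal)
t=20: [212, 68, 214, 212, 226, 154, 224, 154, 213]  (not all equal)
t=21: [215, 170, 227, 214, 215, 59, 203, 59, 215]  (not all equal)
t=22: [212, 67, 214, 212, 226, 147, 223, 147, 212]  (not all equal)
t=23: [215, 167, 227, 214, 215, 61, 203, 62, 215]  (not all equal)
t=24: [212, 68, 214, 212, 226, 150, 224, 152, 213]  (not all equal)
t=25: [215, 170, 227, 215, 215, 61, 203, 60, 215]  (not all equal)
t=26: [212, 67, 214, 212, 226, 150, 223, 148, 213]  (not all equal)
t=27: [215, 167, 227, 214, 215, 61, 203, 62, 215]  (not all equal)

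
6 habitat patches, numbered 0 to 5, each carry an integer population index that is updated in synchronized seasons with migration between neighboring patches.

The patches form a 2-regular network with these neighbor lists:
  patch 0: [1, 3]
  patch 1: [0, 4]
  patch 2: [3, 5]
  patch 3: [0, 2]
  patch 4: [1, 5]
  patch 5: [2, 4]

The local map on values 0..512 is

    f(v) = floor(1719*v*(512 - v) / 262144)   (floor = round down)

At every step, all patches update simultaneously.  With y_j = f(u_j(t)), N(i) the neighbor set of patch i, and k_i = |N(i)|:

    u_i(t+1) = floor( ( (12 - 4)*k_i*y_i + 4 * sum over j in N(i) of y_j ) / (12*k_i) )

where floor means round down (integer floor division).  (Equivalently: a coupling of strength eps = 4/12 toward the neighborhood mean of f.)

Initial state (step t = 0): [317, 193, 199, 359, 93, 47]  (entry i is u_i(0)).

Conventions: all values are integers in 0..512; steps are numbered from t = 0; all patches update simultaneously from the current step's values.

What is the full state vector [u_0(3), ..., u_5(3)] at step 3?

Answer: [401, 368, 342, 385, 292, 290]

Derivation:
t=0: [317, 193, 199, 359, 93, 47]
t=1: [397, 378, 355, 375, 261, 205]
t=2: [310, 342, 368, 334, 410, 407]
t=3: [401, 368, 342, 385, 292, 290]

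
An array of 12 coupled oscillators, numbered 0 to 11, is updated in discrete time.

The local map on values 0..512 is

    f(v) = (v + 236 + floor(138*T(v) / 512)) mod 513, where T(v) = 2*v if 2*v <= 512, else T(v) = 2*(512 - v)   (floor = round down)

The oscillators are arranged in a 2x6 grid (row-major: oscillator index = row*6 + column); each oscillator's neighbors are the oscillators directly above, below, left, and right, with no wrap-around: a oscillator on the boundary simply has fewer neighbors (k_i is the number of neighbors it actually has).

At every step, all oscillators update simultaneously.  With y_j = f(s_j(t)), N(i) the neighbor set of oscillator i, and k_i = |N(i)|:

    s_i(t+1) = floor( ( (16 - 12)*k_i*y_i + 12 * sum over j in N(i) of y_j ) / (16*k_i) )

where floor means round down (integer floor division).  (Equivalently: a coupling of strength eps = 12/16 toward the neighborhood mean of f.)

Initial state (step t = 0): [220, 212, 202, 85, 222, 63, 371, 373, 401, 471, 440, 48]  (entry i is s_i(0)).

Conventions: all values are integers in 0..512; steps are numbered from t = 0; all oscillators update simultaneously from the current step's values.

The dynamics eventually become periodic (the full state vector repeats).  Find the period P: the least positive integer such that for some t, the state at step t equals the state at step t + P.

Simulating step by step:
t=0: [220, 212, 202, 85, 222, 63, 371, 373, 401, 471, 440, 48]
t=1: [97, 78, 157, 169, 240, 222, 129, 143, 150, 241, 197, 277]
t=2: [392, 418, 448, 289, 169, 97, 423, 428, 373, 270, 84, 65]
t=3: [188, 192, 174, 239, 344, 408, 188, 187, 173, 197, 330, 365]
t=4: [14, 135, 278, 194, 146, 168, 11, 135, 260, 192, 125, 168]
t=5: [324, 317, 177, 156, 350, 481, 325, 314, 176, 146, 350, 469]
t=6: [146, 236, 408, 401, 254, 195, 146, 235, 404, 400, 248, 196]
t=7: [319, 204, 160, 166, 105, 57, 319, 203, 159, 163, 106, 53]
t=8: [104, 174, 372, 464, 402, 348, 104, 174, 370, 464, 399, 350]
t=9: [436, 393, 263, 194, 184, 168, 436, 392, 263, 193, 184, 167]
t=10: [191, 169, 110, 41, 131, 310, 191, 169, 109, 41, 131, 310]
t=11: [196, 353, 400, 360, 328, 252, 196, 352, 400, 359, 328, 252]
t=12: [75, 132, 172, 165, 143, 125, 75, 132, 172, 165, 143, 125]
t=13: [384, 432, 482, 483, 457, 438, 384, 432, 482, 483, 457, 438]
t=14: [184, 198, 215, 218, 209, 203, 184, 198, 215, 218, 209, 203]
t=15: [13, 28, 47, 53, 45, 38, 13, 28, 47, 53, 45, 38]
t=16: [264, 280, 303, 311, 305, 298, 264, 280, 303, 311, 305, 298]
t=17: [123, 128, 136, 140, 139, 137, 123, 128, 136, 140, 139, 137]
t=18: [428, 434, 443, 449, 448, 447, 428, 434, 443, 449, 448, 447]
t=19: [197, 199, 202, 204, 205, 205, 197, 199, 202, 204, 205, 205]
t=20: [27, 29, 32, 35, 37, 38, 27, 29, 32, 35, 37, 38]
t=21: [278, 280, 284, 288, 291, 293, 278, 280, 284, 288, 291, 293]
t=22: [127, 128, 129, 131, 132, 133, 127, 128, 129, 131, 132, 133]
t=23: [431, 432, 434, 436, 438, 439, 431, 432, 434, 436, 438, 439]
t=24: [197, 198, 198, 199, 200, 200, 197, 198, 198, 199, 200, 200]
t=25: [26, 26, 27, 28, 29, 30, 26, 26, 27, 28, 29, 30]
t=26: [276, 276, 277, 278, 280, 281, 276, 276, 277, 278, 280, 281]
t=27: [126, 126, 126, 127, 127, 128, 126, 126, 126, 127, 127, 128]
t=28: [429, 429, 429, 430, 431, 432, 429, 429, 429, 430, 431, 432]
t=29: [196, 196, 196, 196, 197, 197, 196, 196, 196, 196, 197, 197]
t=30: [24, 24, 24, 24, 25, 26, 24, 24, 24, 24, 25, 26]
t=31: [272, 272, 272, 272, 274, 275, 272, 272, 272, 272, 274, 275]
t=32: [124, 124, 124, 124, 124, 125, 124, 124, 124, 124, 124, 125]
t=33: [426, 426, 426, 426, 426, 427, 426, 426, 426, 426, 426, 427]
t=34: [195, 195, 195, 195, 195, 195, 195, 195, 195, 195, 195, 195]
t=35: [23, 23, 23, 23, 23, 23, 23, 23, 23, 23, 23, 23]
t=36: [271, 271, 271, 271, 271, 271, 271, 271, 271, 271, 271, 271]
t=37: [123, 123, 123, 123, 123, 123, 123, 123, 123, 123, 123, 123]
t=38: [425, 425, 425, 425, 425, 425, 425, 425, 425, 425, 425, 425]
t=39: [194, 194, 194, 194, 194, 194, 194, 194, 194, 194, 194, 194]
t=40: [21, 21, 21, 21, 21, 21, 21, 21, 21, 21, 21, 21]
t=41: [268, 268, 268, 268, 268, 268, 268, 268, 268, 268, 268, 268]
t=42: [122, 122, 122, 122, 122, 122, 122, 122, 122, 122, 122, 122]
t=43: [423, 423, 423, 423, 423, 423, 423, 423, 423, 423, 423, 423]
t=44: [193, 193, 193, 193, 193, 193, 193, 193, 193, 193, 193, 193]
t=45: [20, 20, 20, 20, 20, 20, 20, 20, 20, 20, 20, 20]
t=46: [266, 266, 266, 266, 266, 266, 266, 266, 266, 266, 266, 266]
t=47: [121, 121, 121, 121, 121, 121, 121, 121, 121, 121, 121, 121]
t=48: [422, 422, 422, 422, 422, 422, 422, 422, 422, 422, 422, 422]
t=49: [193, 193, 193, 193, 193, 193, 193, 193, 193, 193, 193, 193]

Answer: 5
Key observation: The state at step 44, [193, 193, 193, 193, 193, 193, 193, 193, 193, 193, 193, 193], reappears at step 49 — and no state repeats earlier — so the cycle the system enters has period 5.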